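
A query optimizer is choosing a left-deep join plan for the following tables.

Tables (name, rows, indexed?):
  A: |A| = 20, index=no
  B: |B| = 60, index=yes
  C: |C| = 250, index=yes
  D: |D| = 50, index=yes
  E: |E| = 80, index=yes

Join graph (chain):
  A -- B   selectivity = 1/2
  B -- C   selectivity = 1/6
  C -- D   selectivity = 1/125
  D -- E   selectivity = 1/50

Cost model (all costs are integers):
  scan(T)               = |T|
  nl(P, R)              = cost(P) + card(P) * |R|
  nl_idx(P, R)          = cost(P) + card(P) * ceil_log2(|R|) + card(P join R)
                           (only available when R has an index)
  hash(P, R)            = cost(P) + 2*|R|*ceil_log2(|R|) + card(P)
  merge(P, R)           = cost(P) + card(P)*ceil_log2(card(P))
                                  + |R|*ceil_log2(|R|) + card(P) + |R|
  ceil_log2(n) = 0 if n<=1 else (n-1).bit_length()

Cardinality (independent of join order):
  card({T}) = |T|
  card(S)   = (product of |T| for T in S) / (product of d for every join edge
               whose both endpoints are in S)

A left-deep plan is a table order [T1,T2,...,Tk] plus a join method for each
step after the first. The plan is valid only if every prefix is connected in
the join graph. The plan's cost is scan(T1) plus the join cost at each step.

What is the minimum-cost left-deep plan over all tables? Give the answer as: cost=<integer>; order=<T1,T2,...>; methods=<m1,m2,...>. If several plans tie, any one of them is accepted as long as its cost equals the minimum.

Selinger DP (subsets sized 1..n):
  {A}: scan cost=20, card=20
  {B}: scan cost=60, card=60
  {C}: scan cost=250, card=250
  {D}: scan cost=50, card=50
  {E}: scan cost=80, card=80
  {AB}: card=600; try (A,hash)→320, (B,merge)→560, (A,merge)→600, (B,nl_idx)→740, (B,hash)→760, (B,nl)→1220 …(+1); best=320 via (A,hash)
  {BC}: card=2500; try (B,hash)→1220, (C,merge)→2730, (B,merge)→2920, (C,nl_idx)→3040, (C,hash)→4120, (B,nl_idx)→4250 …(+2); best=1220 via (B,hash)
  {CD}: card=100; try (C,nl_idx)→550, (D,hash)→1100, (D,nl_idx)→1850, (C,merge)→2650, (D,merge)→2850, (C,hash)→4100 …(+2); best=550 via (C,nl_idx)
  {DE}: card=80; try (E,nl_idx)→480, (D,nl_idx)→640, (D,hash)→760, (E,merge)→1040, (D,merge)→1070, (E,hash)→1220 …(+2); best=480 via (E,nl_idx)
  {ABC}: card=25000; try (A,hash)→3920, (C,hash)→4920, (C,merge)→9170, (C,nl_idx)→30120, (A,merge)→33840, (A,nl)→51220 …(+1); best=3920 via (A,hash)
  {BCD}: card=1000; try (B,hash)→1370, (B,merge)→1770, (B,nl_idx)→2150, (D,hash)→4320, (B,nl)→6550, (D,nl_idx)→17220 …(+2); best=1370 via (B,hash)
  {CDE}: card=160; try (C,nl_idx)→1280, (E,nl_idx)→1410, (E,hash)→1770, (E,merge)→1990, (C,merge)→3370, (C,hash)→4560 …(+2); best=1280 via (C,nl_idx)
  {ABCD}: card=10000; try (A,hash)→2570, (A,merge)→12490, (A,nl)→21370, (D,hash)→29520, (D,nl_idx)→163920, (D,merge)→404270 …(+1); best=2570 via (A,hash)
  {BCDE}: card=1600; try (B,hash)→2160, (B,merge)→3140, (E,hash)→3490, (B,nl_idx)→3840, (E,nl_idx)→9970, (B,nl)→10880 …(+2); best=2160 via (B,hash)
  {ABCDE}: card=16000; try (A,hash)→3960, (E,hash)→13690, (A,merge)→21480, (A,nl)→34160, (E,nl_idx)→88570, (E,merge)→153210 …(+1); best=3960 via (A,hash)

cost=3960; order=D,E,C,B,A; methods=nl_idx,nl_idx,hash,hash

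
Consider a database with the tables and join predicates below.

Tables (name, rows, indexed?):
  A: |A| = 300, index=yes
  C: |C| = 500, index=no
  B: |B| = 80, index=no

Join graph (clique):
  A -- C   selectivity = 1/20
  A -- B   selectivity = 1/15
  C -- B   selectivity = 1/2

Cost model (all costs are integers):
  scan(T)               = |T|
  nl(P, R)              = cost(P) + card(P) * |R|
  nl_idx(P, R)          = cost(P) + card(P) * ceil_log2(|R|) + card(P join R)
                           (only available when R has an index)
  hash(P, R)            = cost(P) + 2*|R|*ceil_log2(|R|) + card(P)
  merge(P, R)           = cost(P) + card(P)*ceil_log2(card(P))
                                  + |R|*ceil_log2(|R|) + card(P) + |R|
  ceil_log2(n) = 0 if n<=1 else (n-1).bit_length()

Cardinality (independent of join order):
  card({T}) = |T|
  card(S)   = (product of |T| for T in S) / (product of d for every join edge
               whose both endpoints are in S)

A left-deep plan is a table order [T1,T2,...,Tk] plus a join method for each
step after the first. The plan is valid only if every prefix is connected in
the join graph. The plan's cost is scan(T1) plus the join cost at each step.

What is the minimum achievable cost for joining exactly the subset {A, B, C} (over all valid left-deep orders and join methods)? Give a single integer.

12320

Selinger DP over subsets of {A,B,C}:
  {A}: scan cost=300, card=300
  {C}: scan cost=500, card=500
  {B}: scan cost=80, card=80
  {AC}: card=7500; try (A,hash)→6400, (C,merge)→8300, (A,merge)→8500, (C,hash)→9600, (A,nl_idx)→12500, (C,nl)→150300 …(+1); best=6400 via (A,hash)
  {AB}: card=1600; try (B,hash)→1720, (A,nl_idx)→2400, (A,merge)→3720, (B,merge)→3940, (A,hash)→5560, (A,nl)→24080 …(+1); best=1720 via (B,hash)
  {BC}: card=20000; try (B,hash)→2120, (C,merge)→5720, (B,merge)→6140, (C,hash)→9160, (C,nl)→40080, (B,nl)→40500; best=2120 via (B,hash)
  {ABC}: card=20000; try (C,hash)→12320, (B,hash)→15020, (C,merge)→25920, (A,hash)→27520, (B,merge)→112040, (A,nl_idx)→202120 …(+4); best=12320 via (C,hash)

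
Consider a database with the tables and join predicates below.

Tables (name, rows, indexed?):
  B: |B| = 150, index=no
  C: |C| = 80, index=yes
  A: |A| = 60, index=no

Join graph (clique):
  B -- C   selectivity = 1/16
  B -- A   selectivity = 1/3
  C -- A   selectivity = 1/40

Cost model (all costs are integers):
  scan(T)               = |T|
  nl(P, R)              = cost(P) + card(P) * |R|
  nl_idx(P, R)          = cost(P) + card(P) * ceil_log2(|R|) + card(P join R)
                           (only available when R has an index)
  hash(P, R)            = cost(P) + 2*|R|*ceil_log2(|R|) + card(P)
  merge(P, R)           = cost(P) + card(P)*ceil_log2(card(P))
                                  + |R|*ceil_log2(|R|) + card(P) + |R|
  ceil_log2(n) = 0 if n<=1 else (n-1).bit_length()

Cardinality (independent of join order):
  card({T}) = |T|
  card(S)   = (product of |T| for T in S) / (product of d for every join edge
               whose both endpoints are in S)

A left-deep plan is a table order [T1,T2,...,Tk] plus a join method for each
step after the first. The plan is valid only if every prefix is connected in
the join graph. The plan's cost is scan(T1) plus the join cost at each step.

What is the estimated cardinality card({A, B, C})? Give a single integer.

Tables in S: A(60), B(150), C(80)
Edges inside S: B-C(d=16), B-A(d=3), C-A(d=40)
numerator = 60 * 150 * 80 = 720000
denominator = 16 * 3 * 40 = 1920
card(S) = 720000 / 1920 = 375

375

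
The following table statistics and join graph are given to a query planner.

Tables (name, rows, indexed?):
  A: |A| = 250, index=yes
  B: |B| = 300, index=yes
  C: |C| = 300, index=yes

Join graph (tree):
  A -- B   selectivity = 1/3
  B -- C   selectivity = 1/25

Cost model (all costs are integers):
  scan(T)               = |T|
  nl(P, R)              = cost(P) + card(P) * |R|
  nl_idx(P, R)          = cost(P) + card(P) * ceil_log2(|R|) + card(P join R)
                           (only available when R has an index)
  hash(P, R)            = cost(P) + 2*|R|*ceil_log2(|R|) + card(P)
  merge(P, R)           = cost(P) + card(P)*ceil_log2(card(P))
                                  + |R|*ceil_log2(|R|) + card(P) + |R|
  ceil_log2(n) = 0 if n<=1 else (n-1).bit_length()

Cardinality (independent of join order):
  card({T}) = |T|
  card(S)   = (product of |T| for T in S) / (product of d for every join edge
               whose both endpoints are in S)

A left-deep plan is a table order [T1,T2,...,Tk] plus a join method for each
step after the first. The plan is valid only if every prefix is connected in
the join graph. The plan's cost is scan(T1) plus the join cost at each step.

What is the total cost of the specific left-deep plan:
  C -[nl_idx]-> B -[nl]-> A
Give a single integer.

step 1: scan C: cost=300, card=300
step 2: join B via nl_idx
    card(P join B) = 300*300/(25) = 3600
    cost = 300 + 300*9 + 3600 = 6600
step 3: join A via nl
    card(P join A) = 3600*250/(3) = 300000
    cost = 6600 + 3600*250 = 906600

906600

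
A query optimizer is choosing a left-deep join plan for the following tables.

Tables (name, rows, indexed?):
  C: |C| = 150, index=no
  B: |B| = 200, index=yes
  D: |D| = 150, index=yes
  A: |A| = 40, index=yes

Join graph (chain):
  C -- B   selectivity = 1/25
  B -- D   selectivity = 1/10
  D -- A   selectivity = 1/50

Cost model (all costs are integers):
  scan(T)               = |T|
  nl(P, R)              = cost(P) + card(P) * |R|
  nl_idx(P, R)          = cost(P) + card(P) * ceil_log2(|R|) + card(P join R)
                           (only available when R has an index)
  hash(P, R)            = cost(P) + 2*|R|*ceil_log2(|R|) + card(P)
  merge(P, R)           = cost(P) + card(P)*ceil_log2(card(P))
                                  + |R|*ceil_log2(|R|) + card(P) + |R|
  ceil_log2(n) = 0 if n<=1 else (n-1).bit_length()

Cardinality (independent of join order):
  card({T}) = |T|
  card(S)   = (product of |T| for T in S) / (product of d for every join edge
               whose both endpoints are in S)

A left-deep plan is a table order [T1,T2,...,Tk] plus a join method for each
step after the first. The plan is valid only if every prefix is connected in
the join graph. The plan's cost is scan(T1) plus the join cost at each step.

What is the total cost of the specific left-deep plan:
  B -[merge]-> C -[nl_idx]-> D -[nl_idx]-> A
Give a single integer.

153350

step 1: scan B: cost=200, card=200
step 2: join C via merge
    card(P join C) = 200*150/(25) = 1200
    cost = 200 + 200*8 + 150*8 + 200 + 150 = 3350
step 3: join D via nl_idx
    card(P join D) = 1200*150/(10) = 18000
    cost = 3350 + 1200*8 + 18000 = 30950
step 4: join A via nl_idx
    card(P join A) = 18000*40/(50) = 14400
    cost = 30950 + 18000*6 + 14400 = 153350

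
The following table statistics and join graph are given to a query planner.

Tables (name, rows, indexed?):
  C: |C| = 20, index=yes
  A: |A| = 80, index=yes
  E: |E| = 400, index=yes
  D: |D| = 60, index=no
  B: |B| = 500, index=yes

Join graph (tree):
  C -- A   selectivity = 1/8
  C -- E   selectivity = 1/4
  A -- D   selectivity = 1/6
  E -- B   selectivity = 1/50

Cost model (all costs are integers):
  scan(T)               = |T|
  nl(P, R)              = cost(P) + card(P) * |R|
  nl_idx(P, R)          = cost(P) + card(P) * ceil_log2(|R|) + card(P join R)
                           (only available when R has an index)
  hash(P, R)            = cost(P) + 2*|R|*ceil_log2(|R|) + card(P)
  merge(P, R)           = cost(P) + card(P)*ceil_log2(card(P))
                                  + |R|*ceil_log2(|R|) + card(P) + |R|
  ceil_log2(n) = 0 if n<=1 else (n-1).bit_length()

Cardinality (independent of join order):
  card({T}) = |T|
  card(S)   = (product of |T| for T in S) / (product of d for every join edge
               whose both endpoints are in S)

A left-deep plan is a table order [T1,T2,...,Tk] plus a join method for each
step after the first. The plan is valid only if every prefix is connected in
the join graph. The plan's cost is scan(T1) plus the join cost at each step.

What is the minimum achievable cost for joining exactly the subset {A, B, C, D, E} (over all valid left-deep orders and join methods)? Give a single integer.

Selinger DP over subsets of {A,B,C,D,E}:
  {C}: scan cost=20, card=20
  {A}: scan cost=80, card=80
  {E}: scan cost=400, card=400
  {D}: scan cost=60, card=60
  {B}: scan cost=500, card=500
  {AC}: card=200; try (C,hash)→360, (A,nl_idx)→360, (C,nl_idx)→680, (A,merge)→780, (C,merge)→840, (A,hash)→1160 …(+2); best=360 via (C,hash)
  {CE}: card=2000; try (C,hash)→1000, (E,nl_idx)→2200, (E,merge)→4140, (C,nl_idx)→4400, (C,merge)→4520, (E,hash)→7240 …(+2); best=1000 via (C,hash)
  {AD}: card=800; try (D,hash)→880, (A,merge)→1120, (D,merge)→1140, (A,hash)→1240, (A,nl_idx)→1280, (A,nl)→4860 …(+1); best=880 via (D,hash)
  {BE}: card=4000; try (B,nl_idx)→8000, (E,hash)→8200, (E,nl_idx)→9000, (B,merge)→9400, (E,merge)→9500, (B,hash)→9800 …(+2); best=8000 via (B,nl_idx)
  {ACE}: card=20000; try (A,hash)→4120, (E,merge)→6160, (E,hash)→7760, (E,nl_idx)→22160, (A,merge)→25640, (A,nl_idx)→35000 …(+2); best=4120 via (A,hash)
  {ACD}: card=2000; try (D,hash)→1280, (C,hash)→1880, (D,merge)→2580, (C,nl_idx)→6880, (C,merge)→9800, (D,nl)→12360 …(+1); best=1280 via (D,hash)
  {BCE}: card=20000; try (B,hash)→12000, (C,hash)→12200, (B,merge)→30000, (B,nl_idx)→39000, (C,nl_idx)→48000, (C,merge)→60120 …(+2); best=12000 via (B,hash)
  {ACDE}: card=200000; try (E,hash)→10480, (D,hash)→24840, (E,merge)→29280, (E,nl_idx)→219280, (D,merge)→324540, (E,nl)→801280 …(+1); best=10480 via (E,hash)
  {ABCE}: card=200000; try (B,hash)→33120, (A,hash)→33120, (B,merge)→329120, (A,merge)→332640, (A,nl_idx)→352000, (B,nl_idx)→384120 …(+2); best=33120 via (B,hash)
  {ABCDE}: card=2000000; try (B,hash)→219480, (D,hash)→233840, (B,nl_idx)→3810480, (B,merge)→3815480, (D,merge)→3833540, (D,nl)→12033120 …(+1); best=219480 via (B,hash)

219480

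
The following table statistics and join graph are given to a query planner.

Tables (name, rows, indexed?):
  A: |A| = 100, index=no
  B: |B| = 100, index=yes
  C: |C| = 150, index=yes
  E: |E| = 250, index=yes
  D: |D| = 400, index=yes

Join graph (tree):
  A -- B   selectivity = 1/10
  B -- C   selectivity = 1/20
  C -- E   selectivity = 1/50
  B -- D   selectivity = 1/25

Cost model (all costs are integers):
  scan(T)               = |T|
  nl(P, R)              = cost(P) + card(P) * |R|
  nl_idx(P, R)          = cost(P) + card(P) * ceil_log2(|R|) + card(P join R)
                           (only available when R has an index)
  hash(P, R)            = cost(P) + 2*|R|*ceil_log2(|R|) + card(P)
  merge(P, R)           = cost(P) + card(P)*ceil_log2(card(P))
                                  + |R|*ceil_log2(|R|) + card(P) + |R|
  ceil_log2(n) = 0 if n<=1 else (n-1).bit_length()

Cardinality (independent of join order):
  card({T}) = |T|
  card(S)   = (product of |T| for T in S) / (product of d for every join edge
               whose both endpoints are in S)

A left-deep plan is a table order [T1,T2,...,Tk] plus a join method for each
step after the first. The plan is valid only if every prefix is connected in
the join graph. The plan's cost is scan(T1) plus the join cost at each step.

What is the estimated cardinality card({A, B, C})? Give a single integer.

Tables in S: A(100), B(100), C(150)
Edges inside S: A-B(d=10), B-C(d=20)
numerator = 100 * 100 * 150 = 1500000
denominator = 10 * 20 = 200
card(S) = 1500000 / 200 = 7500

7500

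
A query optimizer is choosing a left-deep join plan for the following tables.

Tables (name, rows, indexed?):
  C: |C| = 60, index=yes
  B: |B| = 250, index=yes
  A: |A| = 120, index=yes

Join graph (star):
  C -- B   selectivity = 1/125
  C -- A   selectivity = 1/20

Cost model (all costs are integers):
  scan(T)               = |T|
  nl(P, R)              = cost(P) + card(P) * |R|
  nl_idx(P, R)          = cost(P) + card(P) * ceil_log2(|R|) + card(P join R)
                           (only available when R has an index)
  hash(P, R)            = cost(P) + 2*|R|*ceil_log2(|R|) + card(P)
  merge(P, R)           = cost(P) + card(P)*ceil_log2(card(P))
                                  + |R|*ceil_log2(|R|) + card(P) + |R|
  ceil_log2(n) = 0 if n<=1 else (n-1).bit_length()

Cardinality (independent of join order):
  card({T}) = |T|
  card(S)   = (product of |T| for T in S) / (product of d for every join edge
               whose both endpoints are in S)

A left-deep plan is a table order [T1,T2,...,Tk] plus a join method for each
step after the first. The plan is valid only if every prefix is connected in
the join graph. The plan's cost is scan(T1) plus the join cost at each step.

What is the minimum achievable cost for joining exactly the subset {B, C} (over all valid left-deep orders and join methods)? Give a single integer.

660

Selinger DP over subsets of {B,C}:
  {C}: scan cost=60, card=60
  {B}: scan cost=250, card=250
  {BC}: card=120; try (B,nl_idx)→660, (C,hash)→1220, (C,nl_idx)→1870, (B,merge)→2730, (C,merge)→2920, (B,hash)→4120 …(+2); best=660 via (B,nl_idx)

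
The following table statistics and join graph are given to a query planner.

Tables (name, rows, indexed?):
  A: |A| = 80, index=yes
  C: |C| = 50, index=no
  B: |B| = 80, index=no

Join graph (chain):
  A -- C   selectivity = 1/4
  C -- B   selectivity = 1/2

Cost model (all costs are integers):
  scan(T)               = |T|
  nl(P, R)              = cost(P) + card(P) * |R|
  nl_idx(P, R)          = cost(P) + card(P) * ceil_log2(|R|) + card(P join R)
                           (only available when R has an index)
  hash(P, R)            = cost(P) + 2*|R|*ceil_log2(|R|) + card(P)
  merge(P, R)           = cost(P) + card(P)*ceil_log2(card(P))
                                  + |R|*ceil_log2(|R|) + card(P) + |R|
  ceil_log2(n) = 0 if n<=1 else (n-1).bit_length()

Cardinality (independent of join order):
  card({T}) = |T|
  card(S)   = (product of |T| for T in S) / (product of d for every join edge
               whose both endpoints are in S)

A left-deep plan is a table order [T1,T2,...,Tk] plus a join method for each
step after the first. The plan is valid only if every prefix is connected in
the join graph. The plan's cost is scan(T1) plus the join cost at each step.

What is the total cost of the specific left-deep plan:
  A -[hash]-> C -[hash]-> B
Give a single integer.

2880

step 1: scan A: cost=80, card=80
step 2: join C via hash
    card(P join C) = 80*50/(4) = 1000
    cost = 80 + 2*50*6 + 80 = 760
step 3: join B via hash
    card(P join B) = 1000*80/(2) = 40000
    cost = 760 + 2*80*7 + 1000 = 2880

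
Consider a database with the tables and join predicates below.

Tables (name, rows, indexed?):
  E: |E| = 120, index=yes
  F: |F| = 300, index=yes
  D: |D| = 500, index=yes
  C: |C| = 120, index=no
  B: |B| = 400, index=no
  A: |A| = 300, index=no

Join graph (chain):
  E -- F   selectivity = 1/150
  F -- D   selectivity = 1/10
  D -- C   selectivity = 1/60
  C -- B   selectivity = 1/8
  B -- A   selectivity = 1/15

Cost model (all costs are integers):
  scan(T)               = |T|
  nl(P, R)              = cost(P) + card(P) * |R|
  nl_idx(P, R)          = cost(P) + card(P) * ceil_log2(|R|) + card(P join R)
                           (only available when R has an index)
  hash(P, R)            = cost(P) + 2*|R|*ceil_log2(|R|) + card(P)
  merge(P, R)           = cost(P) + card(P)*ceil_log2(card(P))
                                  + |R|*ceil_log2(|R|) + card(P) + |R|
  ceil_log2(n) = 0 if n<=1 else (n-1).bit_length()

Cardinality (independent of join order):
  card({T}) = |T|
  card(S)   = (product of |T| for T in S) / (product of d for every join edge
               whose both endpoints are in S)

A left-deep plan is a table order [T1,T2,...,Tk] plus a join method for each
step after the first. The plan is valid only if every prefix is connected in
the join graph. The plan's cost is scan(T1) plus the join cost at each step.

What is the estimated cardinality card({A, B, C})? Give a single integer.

120000

Tables in S: A(300), B(400), C(120)
Edges inside S: C-B(d=8), B-A(d=15)
numerator = 300 * 400 * 120 = 14400000
denominator = 8 * 15 = 120
card(S) = 14400000 / 120 = 120000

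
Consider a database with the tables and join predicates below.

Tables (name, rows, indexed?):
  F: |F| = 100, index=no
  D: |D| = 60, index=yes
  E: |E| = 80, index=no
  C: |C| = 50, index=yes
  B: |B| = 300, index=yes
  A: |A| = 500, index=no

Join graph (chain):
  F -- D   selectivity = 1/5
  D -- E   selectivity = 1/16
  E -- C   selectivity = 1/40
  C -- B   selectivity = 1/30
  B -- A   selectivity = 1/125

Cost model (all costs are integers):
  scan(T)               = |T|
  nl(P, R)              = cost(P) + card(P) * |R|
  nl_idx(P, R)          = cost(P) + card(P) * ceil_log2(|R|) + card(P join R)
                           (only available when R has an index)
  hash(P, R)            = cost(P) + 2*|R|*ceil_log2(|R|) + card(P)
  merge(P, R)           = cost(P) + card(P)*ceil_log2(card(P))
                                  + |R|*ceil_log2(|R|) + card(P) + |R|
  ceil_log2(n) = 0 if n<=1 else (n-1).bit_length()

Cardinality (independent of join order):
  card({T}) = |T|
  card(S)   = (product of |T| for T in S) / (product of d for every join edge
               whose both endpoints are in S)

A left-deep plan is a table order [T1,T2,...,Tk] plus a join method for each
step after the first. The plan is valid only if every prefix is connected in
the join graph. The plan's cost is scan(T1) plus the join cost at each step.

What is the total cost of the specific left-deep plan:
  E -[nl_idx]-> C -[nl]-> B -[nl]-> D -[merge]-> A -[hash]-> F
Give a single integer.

step 1: scan E: cost=80, card=80
step 2: join C via nl_idx
    card(P join C) = 80*50/(40) = 100
    cost = 80 + 80*6 + 100 = 660
step 3: join B via nl
    card(P join B) = 100*300/(30) = 1000
    cost = 660 + 100*300 = 30660
step 4: join D via nl
    card(P join D) = 1000*60/(16) = 3750
    cost = 30660 + 1000*60 = 90660
step 5: join A via merge
    card(P join A) = 3750*500/(125) = 15000
    cost = 90660 + 3750*12 + 500*9 + 3750 + 500 = 144410
step 6: join F via hash
    card(P join F) = 15000*100/(5) = 300000
    cost = 144410 + 2*100*7 + 15000 = 160810

160810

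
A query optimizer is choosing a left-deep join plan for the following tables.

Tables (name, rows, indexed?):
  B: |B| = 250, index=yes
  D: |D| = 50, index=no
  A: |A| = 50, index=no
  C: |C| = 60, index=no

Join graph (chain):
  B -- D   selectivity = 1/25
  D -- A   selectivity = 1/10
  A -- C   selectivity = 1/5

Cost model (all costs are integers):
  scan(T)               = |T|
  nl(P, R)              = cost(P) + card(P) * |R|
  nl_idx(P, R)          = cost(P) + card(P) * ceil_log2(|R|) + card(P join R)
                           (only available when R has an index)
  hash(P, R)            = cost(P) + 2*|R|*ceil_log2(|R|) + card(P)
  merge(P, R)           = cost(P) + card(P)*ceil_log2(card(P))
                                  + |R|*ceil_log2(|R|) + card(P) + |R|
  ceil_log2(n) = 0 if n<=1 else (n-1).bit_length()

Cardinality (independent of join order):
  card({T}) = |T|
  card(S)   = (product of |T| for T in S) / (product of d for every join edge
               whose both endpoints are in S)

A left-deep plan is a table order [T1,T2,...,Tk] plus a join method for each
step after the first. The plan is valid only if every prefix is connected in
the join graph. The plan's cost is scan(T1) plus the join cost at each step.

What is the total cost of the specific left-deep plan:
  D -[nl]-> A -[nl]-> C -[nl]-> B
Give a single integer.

step 1: scan D: cost=50, card=50
step 2: join A via nl
    card(P join A) = 50*50/(10) = 250
    cost = 50 + 50*50 = 2550
step 3: join C via nl
    card(P join C) = 250*60/(5) = 3000
    cost = 2550 + 250*60 = 17550
step 4: join B via nl
    card(P join B) = 3000*250/(25) = 30000
    cost = 17550 + 3000*250 = 767550

767550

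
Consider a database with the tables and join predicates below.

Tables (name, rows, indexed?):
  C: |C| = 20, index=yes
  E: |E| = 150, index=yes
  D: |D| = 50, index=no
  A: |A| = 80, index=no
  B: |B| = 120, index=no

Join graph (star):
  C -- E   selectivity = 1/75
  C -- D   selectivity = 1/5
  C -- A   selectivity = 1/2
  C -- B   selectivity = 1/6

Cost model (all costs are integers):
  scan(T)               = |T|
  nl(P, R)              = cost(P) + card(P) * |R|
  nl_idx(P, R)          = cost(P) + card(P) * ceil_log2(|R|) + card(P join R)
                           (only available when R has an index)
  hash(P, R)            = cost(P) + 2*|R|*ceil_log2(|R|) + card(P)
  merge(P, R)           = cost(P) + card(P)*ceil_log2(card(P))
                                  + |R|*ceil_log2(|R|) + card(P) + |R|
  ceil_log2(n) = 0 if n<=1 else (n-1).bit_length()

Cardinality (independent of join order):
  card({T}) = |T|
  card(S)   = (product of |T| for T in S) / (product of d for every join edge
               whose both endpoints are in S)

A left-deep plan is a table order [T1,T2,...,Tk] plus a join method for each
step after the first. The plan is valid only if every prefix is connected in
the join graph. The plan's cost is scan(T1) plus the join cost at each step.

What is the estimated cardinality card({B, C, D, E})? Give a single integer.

Tables in S: B(120), C(20), D(50), E(150)
Edges inside S: C-E(d=75), C-D(d=5), C-B(d=6)
numerator = 120 * 20 * 50 * 150 = 18000000
denominator = 75 * 5 * 6 = 2250
card(S) = 18000000 / 2250 = 8000

8000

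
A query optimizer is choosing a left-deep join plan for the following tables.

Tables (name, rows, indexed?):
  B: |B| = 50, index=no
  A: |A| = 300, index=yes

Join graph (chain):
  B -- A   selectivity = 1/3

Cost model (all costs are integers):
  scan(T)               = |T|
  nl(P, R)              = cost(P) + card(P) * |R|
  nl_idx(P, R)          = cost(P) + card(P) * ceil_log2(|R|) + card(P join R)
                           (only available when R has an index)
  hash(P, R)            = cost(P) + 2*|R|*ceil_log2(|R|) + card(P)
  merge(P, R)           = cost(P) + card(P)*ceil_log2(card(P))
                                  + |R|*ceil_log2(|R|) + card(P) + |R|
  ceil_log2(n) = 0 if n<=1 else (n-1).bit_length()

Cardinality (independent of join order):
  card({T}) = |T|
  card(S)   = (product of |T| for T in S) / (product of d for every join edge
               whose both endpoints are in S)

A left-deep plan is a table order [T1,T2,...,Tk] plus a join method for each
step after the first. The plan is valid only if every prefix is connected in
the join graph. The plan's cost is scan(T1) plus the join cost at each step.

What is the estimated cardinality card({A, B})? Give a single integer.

5000

Tables in S: A(300), B(50)
Edges inside S: B-A(d=3)
numerator = 300 * 50 = 15000
denominator = 3 = 3
card(S) = 15000 / 3 = 5000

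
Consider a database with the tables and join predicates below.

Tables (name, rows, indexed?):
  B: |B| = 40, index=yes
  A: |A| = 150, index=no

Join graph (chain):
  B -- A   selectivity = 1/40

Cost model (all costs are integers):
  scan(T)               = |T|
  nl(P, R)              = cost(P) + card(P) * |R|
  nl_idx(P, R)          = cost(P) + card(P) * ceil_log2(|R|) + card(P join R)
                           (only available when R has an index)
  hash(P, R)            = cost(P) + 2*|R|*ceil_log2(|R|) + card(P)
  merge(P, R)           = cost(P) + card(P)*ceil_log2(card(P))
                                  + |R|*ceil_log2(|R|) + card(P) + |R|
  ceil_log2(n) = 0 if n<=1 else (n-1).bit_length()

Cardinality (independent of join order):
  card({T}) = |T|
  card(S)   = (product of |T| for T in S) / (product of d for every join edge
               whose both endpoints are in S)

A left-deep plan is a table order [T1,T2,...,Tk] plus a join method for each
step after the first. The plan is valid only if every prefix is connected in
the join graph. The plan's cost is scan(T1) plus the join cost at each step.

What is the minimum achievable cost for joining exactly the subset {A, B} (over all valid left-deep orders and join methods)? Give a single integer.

Selinger DP over subsets of {A,B}:
  {B}: scan cost=40, card=40
  {A}: scan cost=150, card=150
  {AB}: card=150; try (B,hash)→780, (B,nl_idx)→1200, (A,merge)→1670, (B,merge)→1780, (A,hash)→2480, (A,nl)→6040 …(+1); best=780 via (B,hash)

780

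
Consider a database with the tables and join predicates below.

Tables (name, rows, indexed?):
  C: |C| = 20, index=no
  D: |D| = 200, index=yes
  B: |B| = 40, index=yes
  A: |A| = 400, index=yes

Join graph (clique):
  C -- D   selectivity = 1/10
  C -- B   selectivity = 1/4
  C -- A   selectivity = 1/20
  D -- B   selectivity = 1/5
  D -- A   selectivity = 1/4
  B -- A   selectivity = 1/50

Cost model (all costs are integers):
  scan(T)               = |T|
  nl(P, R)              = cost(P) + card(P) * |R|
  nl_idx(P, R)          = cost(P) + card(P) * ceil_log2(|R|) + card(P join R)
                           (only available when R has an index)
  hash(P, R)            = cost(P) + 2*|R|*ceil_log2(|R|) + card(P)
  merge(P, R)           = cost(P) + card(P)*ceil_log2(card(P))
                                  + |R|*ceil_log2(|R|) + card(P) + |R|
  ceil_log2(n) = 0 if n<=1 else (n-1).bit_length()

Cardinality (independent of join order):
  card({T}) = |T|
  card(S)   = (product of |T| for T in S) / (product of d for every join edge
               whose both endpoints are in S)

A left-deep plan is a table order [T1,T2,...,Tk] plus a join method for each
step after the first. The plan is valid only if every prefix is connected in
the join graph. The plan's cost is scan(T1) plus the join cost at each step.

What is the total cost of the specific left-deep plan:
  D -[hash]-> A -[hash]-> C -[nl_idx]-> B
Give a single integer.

step 1: scan D: cost=200, card=200
step 2: join A via hash
    card(P join A) = 200*400/(4) = 20000
    cost = 200 + 2*400*9 + 200 = 7600
step 3: join C via hash
    card(P join C) = 20000*20/(10*20) = 2000
    cost = 7600 + 2*20*5 + 20000 = 27800
step 4: join B via nl_idx
    card(P join B) = 2000*40/(4*5*50) = 80
    cost = 27800 + 2000*6 + 80 = 39880

39880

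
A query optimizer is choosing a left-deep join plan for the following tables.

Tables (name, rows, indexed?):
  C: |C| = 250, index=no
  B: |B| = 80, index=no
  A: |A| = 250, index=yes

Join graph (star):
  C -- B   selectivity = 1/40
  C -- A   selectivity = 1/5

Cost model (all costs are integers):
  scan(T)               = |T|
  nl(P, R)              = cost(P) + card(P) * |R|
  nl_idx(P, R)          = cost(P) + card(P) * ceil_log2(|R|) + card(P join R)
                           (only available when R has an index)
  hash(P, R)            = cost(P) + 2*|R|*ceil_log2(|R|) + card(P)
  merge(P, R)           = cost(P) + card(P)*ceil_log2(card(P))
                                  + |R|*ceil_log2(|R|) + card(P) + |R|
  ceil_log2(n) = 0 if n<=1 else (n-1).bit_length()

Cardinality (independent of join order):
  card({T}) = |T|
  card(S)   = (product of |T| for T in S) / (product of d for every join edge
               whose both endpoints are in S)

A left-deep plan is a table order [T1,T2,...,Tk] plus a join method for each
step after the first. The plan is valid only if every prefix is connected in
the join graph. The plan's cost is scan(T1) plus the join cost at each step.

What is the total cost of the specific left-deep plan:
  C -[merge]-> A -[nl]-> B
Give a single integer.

step 1: scan C: cost=250, card=250
step 2: join A via merge
    card(P join A) = 250*250/(5) = 12500
    cost = 250 + 250*8 + 250*8 + 250 + 250 = 4750
step 3: join B via nl
    card(P join B) = 12500*80/(40) = 25000
    cost = 4750 + 12500*80 = 1004750

1004750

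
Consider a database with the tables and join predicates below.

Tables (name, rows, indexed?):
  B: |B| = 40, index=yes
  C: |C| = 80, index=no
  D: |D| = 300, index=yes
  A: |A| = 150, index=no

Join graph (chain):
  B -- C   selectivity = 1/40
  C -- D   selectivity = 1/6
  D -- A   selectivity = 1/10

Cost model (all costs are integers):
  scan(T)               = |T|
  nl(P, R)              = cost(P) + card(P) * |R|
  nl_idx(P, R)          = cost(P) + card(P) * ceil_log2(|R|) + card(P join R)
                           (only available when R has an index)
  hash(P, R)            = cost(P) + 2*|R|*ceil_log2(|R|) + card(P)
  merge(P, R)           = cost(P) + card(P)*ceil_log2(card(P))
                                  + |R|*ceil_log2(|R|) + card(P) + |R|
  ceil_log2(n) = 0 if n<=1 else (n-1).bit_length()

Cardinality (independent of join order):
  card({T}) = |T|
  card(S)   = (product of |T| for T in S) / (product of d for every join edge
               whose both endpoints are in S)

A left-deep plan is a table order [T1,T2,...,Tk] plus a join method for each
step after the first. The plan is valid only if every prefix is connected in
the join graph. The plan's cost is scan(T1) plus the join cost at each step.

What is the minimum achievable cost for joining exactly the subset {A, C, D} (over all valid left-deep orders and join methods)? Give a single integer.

8120

Selinger DP over subsets of {A,C,D}:
  {C}: scan cost=80, card=80
  {D}: scan cost=300, card=300
  {A}: scan cost=150, card=150
  {CD}: card=4000; try (C,hash)→1720, (D,merge)→3720, (C,merge)→3940, (D,nl_idx)→4800, (D,hash)→5560, (D,nl)→24080 …(+1); best=1720 via (C,hash)
  {AD}: card=4500; try (A,hash)→3000, (D,merge)→4500, (A,merge)→4650, (D,hash)→5700, (D,nl_idx)→6000, (D,nl)→45150 …(+1); best=3000 via (A,hash)
  {ACD}: card=60000; try (A,hash)→8120, (C,hash)→8620, (A,merge)→55070, (C,merge)→66640, (C,nl)→363000, (A,nl)→601720; best=8120 via (A,hash)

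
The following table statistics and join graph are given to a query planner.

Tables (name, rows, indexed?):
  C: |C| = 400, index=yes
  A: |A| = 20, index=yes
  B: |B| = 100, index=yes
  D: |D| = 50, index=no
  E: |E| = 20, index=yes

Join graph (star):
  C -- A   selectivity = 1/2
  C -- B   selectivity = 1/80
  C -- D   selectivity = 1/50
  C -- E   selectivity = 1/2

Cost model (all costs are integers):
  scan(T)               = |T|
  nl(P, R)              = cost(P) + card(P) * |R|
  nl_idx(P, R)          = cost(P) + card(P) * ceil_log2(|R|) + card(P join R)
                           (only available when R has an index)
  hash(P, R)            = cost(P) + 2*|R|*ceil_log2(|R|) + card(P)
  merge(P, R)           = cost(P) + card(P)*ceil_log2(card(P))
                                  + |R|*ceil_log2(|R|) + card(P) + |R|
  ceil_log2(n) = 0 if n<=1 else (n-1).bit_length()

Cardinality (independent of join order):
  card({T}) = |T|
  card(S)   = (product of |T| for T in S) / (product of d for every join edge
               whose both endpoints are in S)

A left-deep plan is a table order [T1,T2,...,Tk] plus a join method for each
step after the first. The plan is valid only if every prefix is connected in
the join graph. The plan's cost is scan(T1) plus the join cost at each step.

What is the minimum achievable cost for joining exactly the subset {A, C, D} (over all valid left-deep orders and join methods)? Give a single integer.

Selinger DP over subsets of {A,C,D}:
  {C}: scan cost=400, card=400
  {A}: scan cost=20, card=20
  {D}: scan cost=50, card=50
  {AC}: card=4000; try (A,hash)→1000, (C,merge)→4140, (C,nl_idx)→4200, (A,merge)→4520, (A,nl_idx)→6400, (C,hash)→7240 …(+2); best=1000 via (A,hash)
  {CD}: card=400; try (C,nl_idx)→900, (D,hash)→1400, (C,merge)→4400, (D,merge)→4750, (C,hash)→7300, (C,nl)→20050 …(+1); best=900 via (C,nl_idx)
  {ACD}: card=4000; try (A,hash)→1500, (A,merge)→5020, (D,hash)→5600, (A,nl_idx)→6900, (A,nl)→8900, (D,merge)→53350 …(+1); best=1500 via (A,hash)

1500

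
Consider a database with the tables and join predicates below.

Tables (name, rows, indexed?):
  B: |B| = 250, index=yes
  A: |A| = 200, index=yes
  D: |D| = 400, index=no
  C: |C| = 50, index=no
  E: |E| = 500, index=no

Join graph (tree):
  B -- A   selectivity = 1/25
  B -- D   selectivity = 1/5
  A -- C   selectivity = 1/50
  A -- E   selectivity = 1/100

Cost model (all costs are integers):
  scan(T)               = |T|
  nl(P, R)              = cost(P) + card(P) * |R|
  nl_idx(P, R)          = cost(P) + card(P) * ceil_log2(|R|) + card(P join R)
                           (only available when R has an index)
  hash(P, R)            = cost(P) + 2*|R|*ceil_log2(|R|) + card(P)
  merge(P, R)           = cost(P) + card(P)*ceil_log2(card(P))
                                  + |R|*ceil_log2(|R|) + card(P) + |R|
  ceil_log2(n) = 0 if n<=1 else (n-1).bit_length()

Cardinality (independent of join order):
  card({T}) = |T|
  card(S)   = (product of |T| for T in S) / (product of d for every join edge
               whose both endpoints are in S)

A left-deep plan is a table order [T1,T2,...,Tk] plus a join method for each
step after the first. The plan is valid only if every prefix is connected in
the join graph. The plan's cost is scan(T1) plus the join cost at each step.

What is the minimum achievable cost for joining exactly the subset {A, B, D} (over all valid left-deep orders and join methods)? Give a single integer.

12900

Selinger DP over subsets of {A,B,D}:
  {B}: scan cost=250, card=250
  {A}: scan cost=200, card=200
  {D}: scan cost=400, card=400
  {AB}: card=2000; try (A,hash)→3700, (B,nl_idx)→3800, (B,merge)→4250, (A,nl_idx)→4250, (A,merge)→4300, (B,hash)→4400 …(+2); best=3700 via (A,hash)
  {BD}: card=20000; try (B,hash)→4800, (D,merge)→6500, (B,merge)→6650, (D,hash)→7700, (B,nl_idx)→23600, (D,nl)→100250 …(+1); best=4800 via (B,hash)
  {ABD}: card=160000; try (D,hash)→12900, (A,hash)→28000, (D,merge)→31700, (A,nl_idx)→324800, (A,merge)→326600, (D,nl)→803700 …(+1); best=12900 via (D,hash)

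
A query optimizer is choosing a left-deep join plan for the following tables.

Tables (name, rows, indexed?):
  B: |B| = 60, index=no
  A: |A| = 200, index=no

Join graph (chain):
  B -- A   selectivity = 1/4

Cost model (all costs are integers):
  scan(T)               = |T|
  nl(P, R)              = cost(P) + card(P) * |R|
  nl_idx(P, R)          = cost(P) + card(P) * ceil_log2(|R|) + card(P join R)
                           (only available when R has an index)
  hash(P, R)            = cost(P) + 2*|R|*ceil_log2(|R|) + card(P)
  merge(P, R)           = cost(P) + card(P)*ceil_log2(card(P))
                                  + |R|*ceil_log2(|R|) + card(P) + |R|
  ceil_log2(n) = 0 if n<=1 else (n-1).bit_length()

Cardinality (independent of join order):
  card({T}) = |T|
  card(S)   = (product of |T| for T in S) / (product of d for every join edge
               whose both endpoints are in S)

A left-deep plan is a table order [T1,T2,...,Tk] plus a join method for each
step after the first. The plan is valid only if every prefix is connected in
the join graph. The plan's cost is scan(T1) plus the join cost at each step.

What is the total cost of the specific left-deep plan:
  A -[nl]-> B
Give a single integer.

12200

step 1: scan A: cost=200, card=200
step 2: join B via nl
    card(P join B) = 200*60/(4) = 3000
    cost = 200 + 200*60 = 12200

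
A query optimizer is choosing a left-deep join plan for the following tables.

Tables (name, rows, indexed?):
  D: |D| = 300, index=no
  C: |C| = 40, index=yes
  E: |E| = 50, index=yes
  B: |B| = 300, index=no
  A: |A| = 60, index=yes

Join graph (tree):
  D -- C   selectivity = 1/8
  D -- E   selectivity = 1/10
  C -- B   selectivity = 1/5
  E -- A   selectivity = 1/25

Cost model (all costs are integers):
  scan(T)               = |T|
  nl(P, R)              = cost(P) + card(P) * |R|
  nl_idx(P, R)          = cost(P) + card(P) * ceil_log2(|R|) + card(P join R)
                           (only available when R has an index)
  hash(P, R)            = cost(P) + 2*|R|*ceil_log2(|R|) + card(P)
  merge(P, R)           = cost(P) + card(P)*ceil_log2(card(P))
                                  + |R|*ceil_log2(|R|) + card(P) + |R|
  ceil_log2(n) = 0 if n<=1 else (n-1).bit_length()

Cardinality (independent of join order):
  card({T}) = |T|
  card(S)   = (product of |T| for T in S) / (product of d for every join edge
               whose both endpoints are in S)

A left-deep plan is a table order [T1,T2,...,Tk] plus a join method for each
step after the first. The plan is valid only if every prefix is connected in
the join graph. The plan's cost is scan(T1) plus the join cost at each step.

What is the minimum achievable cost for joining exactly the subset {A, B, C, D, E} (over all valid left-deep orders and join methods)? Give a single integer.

30900

Selinger DP over subsets of {A,B,C,D,E}:
  {D}: scan cost=300, card=300
  {C}: scan cost=40, card=40
  {E}: scan cost=50, card=50
  {B}: scan cost=300, card=300
  {A}: scan cost=60, card=60
  {CD}: card=1500; try (C,hash)→1080, (D,merge)→3320, (C,merge)→3580, (C,nl_idx)→3600, (D,hash)→5480, (D,nl)→12040 …(+1); best=1080 via (C,hash)
  {DE}: card=1500; try (E,hash)→1200, (D,merge)→3400, (E,nl_idx)→3600, (E,merge)→3650, (D,hash)→5500, (D,nl)→15050 …(+1); best=1200 via (E,hash)
  {BC}: card=2400; try (C,hash)→1080, (B,merge)→3320, (C,merge)→3580, (C,nl_idx)→4500, (B,hash)→5480, (B,nl)→12040 …(+1); best=1080 via (C,hash)
  {AE}: card=120; try (A,nl_idx)→470, (E,nl_idx)→540, (E,hash)→720, (A,hash)→820, (A,merge)→820, (E,merge)→830 …(+2); best=470 via (A,nl_idx)
  {CDE}: card=7500; try (E,hash)→3180, (C,hash)→3180, (E,nl_idx)→17580, (C,nl_idx)→17700, (E,merge)→19430, (C,merge)→19480 …(+2); best=3180 via (E,hash)
  {BCD}: card=90000; try (B,hash)→7980, (D,hash)→8880, (B,merge)→22080, (D,merge)→35280, (B,nl)→451080, (D,nl)→721080; best=7980 via (B,hash)
  {ADE}: card=3600; try (A,hash)→3420, (D,merge)→4430, (D,hash)→5990, (A,nl_idx)→13800, (A,merge)→19620, (D,nl)→36470 …(+1); best=3420 via (A,hash)
  {BCDE}: card=450000; try (B,hash)→16080, (E,hash)→98580, (B,merge)→111180, (E,nl_idx)→997980, (E,merge)→1628330, (B,nl)→2253180 …(+1); best=16080 via (B,hash)
  {ACDE}: card=18000; try (C,hash)→7500, (A,hash)→11400, (C,nl_idx)→43020, (C,merge)→50500, (A,nl_idx)→66180, (A,merge)→108600 …(+2); best=7500 via (C,hash)
  {ABCDE}: card=1080000; try (B,hash)→30900, (B,merge)→298500, (A,hash)→466800, (A,nl_idx)→3796080, (B,nl)→5407500, (A,merge)→9016500 …(+1); best=30900 via (B,hash)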